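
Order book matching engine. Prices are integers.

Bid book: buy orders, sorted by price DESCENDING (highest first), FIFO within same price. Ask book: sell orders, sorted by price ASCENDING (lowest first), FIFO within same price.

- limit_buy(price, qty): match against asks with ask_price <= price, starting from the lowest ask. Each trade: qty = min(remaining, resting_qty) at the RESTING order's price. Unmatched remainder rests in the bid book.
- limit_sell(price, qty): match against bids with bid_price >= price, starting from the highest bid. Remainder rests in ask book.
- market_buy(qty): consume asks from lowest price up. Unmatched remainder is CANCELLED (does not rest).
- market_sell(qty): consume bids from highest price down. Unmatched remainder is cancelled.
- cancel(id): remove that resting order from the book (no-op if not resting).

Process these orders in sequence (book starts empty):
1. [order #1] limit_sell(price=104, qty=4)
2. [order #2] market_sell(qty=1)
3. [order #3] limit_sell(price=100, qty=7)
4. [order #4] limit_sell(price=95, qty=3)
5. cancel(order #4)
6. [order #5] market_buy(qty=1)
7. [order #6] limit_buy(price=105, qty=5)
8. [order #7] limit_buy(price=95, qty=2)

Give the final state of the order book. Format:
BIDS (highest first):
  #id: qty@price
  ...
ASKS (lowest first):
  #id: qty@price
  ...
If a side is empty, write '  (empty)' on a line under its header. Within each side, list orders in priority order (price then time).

Answer: BIDS (highest first):
  #7: 2@95
ASKS (lowest first):
  #3: 1@100
  #1: 4@104

Derivation:
After op 1 [order #1] limit_sell(price=104, qty=4): fills=none; bids=[-] asks=[#1:4@104]
After op 2 [order #2] market_sell(qty=1): fills=none; bids=[-] asks=[#1:4@104]
After op 3 [order #3] limit_sell(price=100, qty=7): fills=none; bids=[-] asks=[#3:7@100 #1:4@104]
After op 4 [order #4] limit_sell(price=95, qty=3): fills=none; bids=[-] asks=[#4:3@95 #3:7@100 #1:4@104]
After op 5 cancel(order #4): fills=none; bids=[-] asks=[#3:7@100 #1:4@104]
After op 6 [order #5] market_buy(qty=1): fills=#5x#3:1@100; bids=[-] asks=[#3:6@100 #1:4@104]
After op 7 [order #6] limit_buy(price=105, qty=5): fills=#6x#3:5@100; bids=[-] asks=[#3:1@100 #1:4@104]
After op 8 [order #7] limit_buy(price=95, qty=2): fills=none; bids=[#7:2@95] asks=[#3:1@100 #1:4@104]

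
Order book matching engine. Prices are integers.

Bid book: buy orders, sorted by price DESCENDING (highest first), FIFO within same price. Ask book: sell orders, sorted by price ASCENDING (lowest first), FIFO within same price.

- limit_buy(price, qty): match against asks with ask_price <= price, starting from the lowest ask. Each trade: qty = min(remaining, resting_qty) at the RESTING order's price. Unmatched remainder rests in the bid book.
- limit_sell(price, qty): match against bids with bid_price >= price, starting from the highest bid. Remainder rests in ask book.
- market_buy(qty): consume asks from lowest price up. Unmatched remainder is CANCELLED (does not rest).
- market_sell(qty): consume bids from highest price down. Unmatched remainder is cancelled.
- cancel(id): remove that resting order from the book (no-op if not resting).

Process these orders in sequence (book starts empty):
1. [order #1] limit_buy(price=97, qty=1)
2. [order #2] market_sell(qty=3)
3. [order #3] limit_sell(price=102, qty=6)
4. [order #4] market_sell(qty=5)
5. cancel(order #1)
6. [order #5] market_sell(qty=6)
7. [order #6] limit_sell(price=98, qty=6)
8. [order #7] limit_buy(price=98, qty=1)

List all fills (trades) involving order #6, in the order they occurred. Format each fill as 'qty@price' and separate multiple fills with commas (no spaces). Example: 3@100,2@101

After op 1 [order #1] limit_buy(price=97, qty=1): fills=none; bids=[#1:1@97] asks=[-]
After op 2 [order #2] market_sell(qty=3): fills=#1x#2:1@97; bids=[-] asks=[-]
After op 3 [order #3] limit_sell(price=102, qty=6): fills=none; bids=[-] asks=[#3:6@102]
After op 4 [order #4] market_sell(qty=5): fills=none; bids=[-] asks=[#3:6@102]
After op 5 cancel(order #1): fills=none; bids=[-] asks=[#3:6@102]
After op 6 [order #5] market_sell(qty=6): fills=none; bids=[-] asks=[#3:6@102]
After op 7 [order #6] limit_sell(price=98, qty=6): fills=none; bids=[-] asks=[#6:6@98 #3:6@102]
After op 8 [order #7] limit_buy(price=98, qty=1): fills=#7x#6:1@98; bids=[-] asks=[#6:5@98 #3:6@102]

Answer: 1@98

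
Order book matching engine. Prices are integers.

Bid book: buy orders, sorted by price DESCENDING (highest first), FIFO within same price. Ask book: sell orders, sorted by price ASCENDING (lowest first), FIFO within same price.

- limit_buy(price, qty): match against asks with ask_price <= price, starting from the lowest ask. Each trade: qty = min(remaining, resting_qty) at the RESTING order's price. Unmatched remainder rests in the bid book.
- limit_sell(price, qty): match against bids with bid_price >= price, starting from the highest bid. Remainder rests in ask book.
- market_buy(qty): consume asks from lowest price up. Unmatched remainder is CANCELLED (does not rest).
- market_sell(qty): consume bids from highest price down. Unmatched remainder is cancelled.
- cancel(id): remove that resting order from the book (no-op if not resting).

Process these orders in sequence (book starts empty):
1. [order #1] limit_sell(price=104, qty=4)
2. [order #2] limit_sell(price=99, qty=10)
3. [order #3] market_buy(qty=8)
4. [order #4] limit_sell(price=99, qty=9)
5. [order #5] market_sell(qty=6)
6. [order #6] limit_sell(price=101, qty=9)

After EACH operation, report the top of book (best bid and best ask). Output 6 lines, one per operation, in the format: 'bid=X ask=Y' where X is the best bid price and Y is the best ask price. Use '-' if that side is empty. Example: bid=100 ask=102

Answer: bid=- ask=104
bid=- ask=99
bid=- ask=99
bid=- ask=99
bid=- ask=99
bid=- ask=99

Derivation:
After op 1 [order #1] limit_sell(price=104, qty=4): fills=none; bids=[-] asks=[#1:4@104]
After op 2 [order #2] limit_sell(price=99, qty=10): fills=none; bids=[-] asks=[#2:10@99 #1:4@104]
After op 3 [order #3] market_buy(qty=8): fills=#3x#2:8@99; bids=[-] asks=[#2:2@99 #1:4@104]
After op 4 [order #4] limit_sell(price=99, qty=9): fills=none; bids=[-] asks=[#2:2@99 #4:9@99 #1:4@104]
After op 5 [order #5] market_sell(qty=6): fills=none; bids=[-] asks=[#2:2@99 #4:9@99 #1:4@104]
After op 6 [order #6] limit_sell(price=101, qty=9): fills=none; bids=[-] asks=[#2:2@99 #4:9@99 #6:9@101 #1:4@104]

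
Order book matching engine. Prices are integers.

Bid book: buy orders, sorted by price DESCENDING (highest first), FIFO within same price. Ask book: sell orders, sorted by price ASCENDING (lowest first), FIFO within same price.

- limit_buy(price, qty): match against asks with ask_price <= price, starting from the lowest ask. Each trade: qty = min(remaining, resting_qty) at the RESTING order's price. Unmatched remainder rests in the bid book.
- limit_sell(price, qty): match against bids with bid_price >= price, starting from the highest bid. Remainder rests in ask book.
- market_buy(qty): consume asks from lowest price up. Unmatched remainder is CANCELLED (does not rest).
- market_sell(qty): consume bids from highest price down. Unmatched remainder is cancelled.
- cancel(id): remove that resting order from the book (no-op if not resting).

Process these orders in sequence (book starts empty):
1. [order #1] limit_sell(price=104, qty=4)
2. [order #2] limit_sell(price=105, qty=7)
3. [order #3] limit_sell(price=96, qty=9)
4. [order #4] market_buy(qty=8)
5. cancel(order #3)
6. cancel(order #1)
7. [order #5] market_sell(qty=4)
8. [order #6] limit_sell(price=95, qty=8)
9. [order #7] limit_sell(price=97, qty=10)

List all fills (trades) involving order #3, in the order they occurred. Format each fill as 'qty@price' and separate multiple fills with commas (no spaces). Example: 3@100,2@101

Answer: 8@96

Derivation:
After op 1 [order #1] limit_sell(price=104, qty=4): fills=none; bids=[-] asks=[#1:4@104]
After op 2 [order #2] limit_sell(price=105, qty=7): fills=none; bids=[-] asks=[#1:4@104 #2:7@105]
After op 3 [order #3] limit_sell(price=96, qty=9): fills=none; bids=[-] asks=[#3:9@96 #1:4@104 #2:7@105]
After op 4 [order #4] market_buy(qty=8): fills=#4x#3:8@96; bids=[-] asks=[#3:1@96 #1:4@104 #2:7@105]
After op 5 cancel(order #3): fills=none; bids=[-] asks=[#1:4@104 #2:7@105]
After op 6 cancel(order #1): fills=none; bids=[-] asks=[#2:7@105]
After op 7 [order #5] market_sell(qty=4): fills=none; bids=[-] asks=[#2:7@105]
After op 8 [order #6] limit_sell(price=95, qty=8): fills=none; bids=[-] asks=[#6:8@95 #2:7@105]
After op 9 [order #7] limit_sell(price=97, qty=10): fills=none; bids=[-] asks=[#6:8@95 #7:10@97 #2:7@105]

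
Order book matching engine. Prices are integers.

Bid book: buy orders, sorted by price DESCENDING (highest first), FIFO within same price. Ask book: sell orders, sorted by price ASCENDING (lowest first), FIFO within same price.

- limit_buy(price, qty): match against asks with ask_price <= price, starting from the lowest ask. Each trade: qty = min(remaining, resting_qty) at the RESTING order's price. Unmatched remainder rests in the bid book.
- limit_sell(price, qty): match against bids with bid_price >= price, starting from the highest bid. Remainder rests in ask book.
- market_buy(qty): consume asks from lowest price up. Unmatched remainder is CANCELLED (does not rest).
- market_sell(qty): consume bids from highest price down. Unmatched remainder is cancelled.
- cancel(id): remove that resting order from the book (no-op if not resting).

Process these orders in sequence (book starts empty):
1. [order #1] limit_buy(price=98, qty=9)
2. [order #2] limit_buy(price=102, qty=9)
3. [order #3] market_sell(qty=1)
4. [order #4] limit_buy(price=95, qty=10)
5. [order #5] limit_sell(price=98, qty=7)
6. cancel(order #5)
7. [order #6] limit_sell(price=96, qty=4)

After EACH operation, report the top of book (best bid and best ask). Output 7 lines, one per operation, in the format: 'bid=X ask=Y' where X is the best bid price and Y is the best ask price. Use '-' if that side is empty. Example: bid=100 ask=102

Answer: bid=98 ask=-
bid=102 ask=-
bid=102 ask=-
bid=102 ask=-
bid=102 ask=-
bid=102 ask=-
bid=98 ask=-

Derivation:
After op 1 [order #1] limit_buy(price=98, qty=9): fills=none; bids=[#1:9@98] asks=[-]
After op 2 [order #2] limit_buy(price=102, qty=9): fills=none; bids=[#2:9@102 #1:9@98] asks=[-]
After op 3 [order #3] market_sell(qty=1): fills=#2x#3:1@102; bids=[#2:8@102 #1:9@98] asks=[-]
After op 4 [order #4] limit_buy(price=95, qty=10): fills=none; bids=[#2:8@102 #1:9@98 #4:10@95] asks=[-]
After op 5 [order #5] limit_sell(price=98, qty=7): fills=#2x#5:7@102; bids=[#2:1@102 #1:9@98 #4:10@95] asks=[-]
After op 6 cancel(order #5): fills=none; bids=[#2:1@102 #1:9@98 #4:10@95] asks=[-]
After op 7 [order #6] limit_sell(price=96, qty=4): fills=#2x#6:1@102 #1x#6:3@98; bids=[#1:6@98 #4:10@95] asks=[-]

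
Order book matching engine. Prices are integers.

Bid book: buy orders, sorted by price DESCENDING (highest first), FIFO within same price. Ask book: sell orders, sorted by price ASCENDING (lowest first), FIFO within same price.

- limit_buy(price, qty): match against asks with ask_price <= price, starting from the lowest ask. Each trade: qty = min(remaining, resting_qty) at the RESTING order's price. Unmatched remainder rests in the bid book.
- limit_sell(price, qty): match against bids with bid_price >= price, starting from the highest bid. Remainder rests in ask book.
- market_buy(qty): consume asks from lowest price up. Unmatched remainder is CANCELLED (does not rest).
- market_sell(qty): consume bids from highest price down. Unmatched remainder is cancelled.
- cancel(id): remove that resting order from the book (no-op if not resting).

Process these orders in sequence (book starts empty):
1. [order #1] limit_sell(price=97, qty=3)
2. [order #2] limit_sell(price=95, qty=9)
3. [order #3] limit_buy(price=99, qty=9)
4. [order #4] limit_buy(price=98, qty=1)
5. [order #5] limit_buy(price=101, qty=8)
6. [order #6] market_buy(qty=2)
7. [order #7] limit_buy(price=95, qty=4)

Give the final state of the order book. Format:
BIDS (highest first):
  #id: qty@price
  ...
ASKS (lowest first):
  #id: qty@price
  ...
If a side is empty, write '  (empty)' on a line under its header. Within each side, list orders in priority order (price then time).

After op 1 [order #1] limit_sell(price=97, qty=3): fills=none; bids=[-] asks=[#1:3@97]
After op 2 [order #2] limit_sell(price=95, qty=9): fills=none; bids=[-] asks=[#2:9@95 #1:3@97]
After op 3 [order #3] limit_buy(price=99, qty=9): fills=#3x#2:9@95; bids=[-] asks=[#1:3@97]
After op 4 [order #4] limit_buy(price=98, qty=1): fills=#4x#1:1@97; bids=[-] asks=[#1:2@97]
After op 5 [order #5] limit_buy(price=101, qty=8): fills=#5x#1:2@97; bids=[#5:6@101] asks=[-]
After op 6 [order #6] market_buy(qty=2): fills=none; bids=[#5:6@101] asks=[-]
After op 7 [order #7] limit_buy(price=95, qty=4): fills=none; bids=[#5:6@101 #7:4@95] asks=[-]

Answer: BIDS (highest first):
  #5: 6@101
  #7: 4@95
ASKS (lowest first):
  (empty)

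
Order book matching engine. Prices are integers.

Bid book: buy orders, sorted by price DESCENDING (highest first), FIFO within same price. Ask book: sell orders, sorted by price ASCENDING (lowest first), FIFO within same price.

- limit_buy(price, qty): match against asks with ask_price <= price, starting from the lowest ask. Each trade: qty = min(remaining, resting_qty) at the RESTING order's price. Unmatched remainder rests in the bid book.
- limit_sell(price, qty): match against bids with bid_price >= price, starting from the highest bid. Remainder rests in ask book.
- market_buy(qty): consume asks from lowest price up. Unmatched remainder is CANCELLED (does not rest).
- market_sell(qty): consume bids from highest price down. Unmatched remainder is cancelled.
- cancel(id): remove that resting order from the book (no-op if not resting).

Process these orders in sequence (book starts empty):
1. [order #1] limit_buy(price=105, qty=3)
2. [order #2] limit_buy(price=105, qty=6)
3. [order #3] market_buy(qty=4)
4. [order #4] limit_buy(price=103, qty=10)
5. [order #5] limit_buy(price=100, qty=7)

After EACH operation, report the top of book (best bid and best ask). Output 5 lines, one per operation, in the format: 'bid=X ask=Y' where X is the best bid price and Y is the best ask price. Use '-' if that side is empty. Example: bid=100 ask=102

After op 1 [order #1] limit_buy(price=105, qty=3): fills=none; bids=[#1:3@105] asks=[-]
After op 2 [order #2] limit_buy(price=105, qty=6): fills=none; bids=[#1:3@105 #2:6@105] asks=[-]
After op 3 [order #3] market_buy(qty=4): fills=none; bids=[#1:3@105 #2:6@105] asks=[-]
After op 4 [order #4] limit_buy(price=103, qty=10): fills=none; bids=[#1:3@105 #2:6@105 #4:10@103] asks=[-]
After op 5 [order #5] limit_buy(price=100, qty=7): fills=none; bids=[#1:3@105 #2:6@105 #4:10@103 #5:7@100] asks=[-]

Answer: bid=105 ask=-
bid=105 ask=-
bid=105 ask=-
bid=105 ask=-
bid=105 ask=-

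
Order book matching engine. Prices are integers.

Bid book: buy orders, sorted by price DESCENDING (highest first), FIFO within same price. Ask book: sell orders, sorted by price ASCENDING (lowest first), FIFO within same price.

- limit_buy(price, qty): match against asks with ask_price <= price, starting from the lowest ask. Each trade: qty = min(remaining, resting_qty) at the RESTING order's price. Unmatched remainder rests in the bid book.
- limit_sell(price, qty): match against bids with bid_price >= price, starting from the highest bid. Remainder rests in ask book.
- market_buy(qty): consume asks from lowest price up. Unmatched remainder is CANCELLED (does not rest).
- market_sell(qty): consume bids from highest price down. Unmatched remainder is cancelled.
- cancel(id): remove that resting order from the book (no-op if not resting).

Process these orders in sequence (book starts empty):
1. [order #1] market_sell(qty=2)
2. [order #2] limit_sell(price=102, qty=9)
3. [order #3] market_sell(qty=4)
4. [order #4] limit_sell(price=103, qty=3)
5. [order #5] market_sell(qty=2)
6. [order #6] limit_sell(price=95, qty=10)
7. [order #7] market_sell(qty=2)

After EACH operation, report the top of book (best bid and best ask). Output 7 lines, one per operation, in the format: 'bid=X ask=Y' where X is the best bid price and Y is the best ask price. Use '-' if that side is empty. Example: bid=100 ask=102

After op 1 [order #1] market_sell(qty=2): fills=none; bids=[-] asks=[-]
After op 2 [order #2] limit_sell(price=102, qty=9): fills=none; bids=[-] asks=[#2:9@102]
After op 3 [order #3] market_sell(qty=4): fills=none; bids=[-] asks=[#2:9@102]
After op 4 [order #4] limit_sell(price=103, qty=3): fills=none; bids=[-] asks=[#2:9@102 #4:3@103]
After op 5 [order #5] market_sell(qty=2): fills=none; bids=[-] asks=[#2:9@102 #4:3@103]
After op 6 [order #6] limit_sell(price=95, qty=10): fills=none; bids=[-] asks=[#6:10@95 #2:9@102 #4:3@103]
After op 7 [order #7] market_sell(qty=2): fills=none; bids=[-] asks=[#6:10@95 #2:9@102 #4:3@103]

Answer: bid=- ask=-
bid=- ask=102
bid=- ask=102
bid=- ask=102
bid=- ask=102
bid=- ask=95
bid=- ask=95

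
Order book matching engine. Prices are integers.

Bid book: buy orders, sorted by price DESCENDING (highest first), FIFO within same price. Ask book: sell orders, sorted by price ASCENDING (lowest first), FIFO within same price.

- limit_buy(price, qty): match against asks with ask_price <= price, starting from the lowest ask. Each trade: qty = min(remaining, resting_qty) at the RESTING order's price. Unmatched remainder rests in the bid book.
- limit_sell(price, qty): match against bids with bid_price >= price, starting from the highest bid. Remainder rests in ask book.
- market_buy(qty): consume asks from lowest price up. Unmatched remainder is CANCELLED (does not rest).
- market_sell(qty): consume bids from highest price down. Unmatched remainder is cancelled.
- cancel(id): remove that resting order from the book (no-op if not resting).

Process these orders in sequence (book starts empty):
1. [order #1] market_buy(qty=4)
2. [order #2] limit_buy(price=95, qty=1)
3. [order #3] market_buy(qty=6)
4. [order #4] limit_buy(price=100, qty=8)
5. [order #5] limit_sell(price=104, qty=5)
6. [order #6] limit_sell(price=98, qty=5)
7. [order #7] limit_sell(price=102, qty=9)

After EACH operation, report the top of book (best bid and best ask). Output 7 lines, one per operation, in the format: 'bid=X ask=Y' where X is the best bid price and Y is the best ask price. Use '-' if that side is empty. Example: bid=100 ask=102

After op 1 [order #1] market_buy(qty=4): fills=none; bids=[-] asks=[-]
After op 2 [order #2] limit_buy(price=95, qty=1): fills=none; bids=[#2:1@95] asks=[-]
After op 3 [order #3] market_buy(qty=6): fills=none; bids=[#2:1@95] asks=[-]
After op 4 [order #4] limit_buy(price=100, qty=8): fills=none; bids=[#4:8@100 #2:1@95] asks=[-]
After op 5 [order #5] limit_sell(price=104, qty=5): fills=none; bids=[#4:8@100 #2:1@95] asks=[#5:5@104]
After op 6 [order #6] limit_sell(price=98, qty=5): fills=#4x#6:5@100; bids=[#4:3@100 #2:1@95] asks=[#5:5@104]
After op 7 [order #7] limit_sell(price=102, qty=9): fills=none; bids=[#4:3@100 #2:1@95] asks=[#7:9@102 #5:5@104]

Answer: bid=- ask=-
bid=95 ask=-
bid=95 ask=-
bid=100 ask=-
bid=100 ask=104
bid=100 ask=104
bid=100 ask=102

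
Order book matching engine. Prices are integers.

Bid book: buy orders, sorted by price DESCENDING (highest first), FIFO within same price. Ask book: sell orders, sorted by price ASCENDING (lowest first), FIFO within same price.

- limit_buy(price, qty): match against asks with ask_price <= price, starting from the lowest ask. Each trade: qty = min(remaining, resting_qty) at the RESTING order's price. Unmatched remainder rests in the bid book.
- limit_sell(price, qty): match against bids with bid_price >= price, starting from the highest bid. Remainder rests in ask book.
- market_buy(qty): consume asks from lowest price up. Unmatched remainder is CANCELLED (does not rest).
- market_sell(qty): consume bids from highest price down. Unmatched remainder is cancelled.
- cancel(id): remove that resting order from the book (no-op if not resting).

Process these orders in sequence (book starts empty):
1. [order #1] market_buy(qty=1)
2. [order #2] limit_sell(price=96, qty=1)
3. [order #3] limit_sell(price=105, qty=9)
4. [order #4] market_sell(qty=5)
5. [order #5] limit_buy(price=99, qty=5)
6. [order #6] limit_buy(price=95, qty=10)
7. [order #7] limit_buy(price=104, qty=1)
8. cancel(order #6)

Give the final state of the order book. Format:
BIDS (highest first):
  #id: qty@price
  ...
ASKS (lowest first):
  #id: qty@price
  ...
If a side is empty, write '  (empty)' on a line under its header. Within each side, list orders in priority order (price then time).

After op 1 [order #1] market_buy(qty=1): fills=none; bids=[-] asks=[-]
After op 2 [order #2] limit_sell(price=96, qty=1): fills=none; bids=[-] asks=[#2:1@96]
After op 3 [order #3] limit_sell(price=105, qty=9): fills=none; bids=[-] asks=[#2:1@96 #3:9@105]
After op 4 [order #4] market_sell(qty=5): fills=none; bids=[-] asks=[#2:1@96 #3:9@105]
After op 5 [order #5] limit_buy(price=99, qty=5): fills=#5x#2:1@96; bids=[#5:4@99] asks=[#3:9@105]
After op 6 [order #6] limit_buy(price=95, qty=10): fills=none; bids=[#5:4@99 #6:10@95] asks=[#3:9@105]
After op 7 [order #7] limit_buy(price=104, qty=1): fills=none; bids=[#7:1@104 #5:4@99 #6:10@95] asks=[#3:9@105]
After op 8 cancel(order #6): fills=none; bids=[#7:1@104 #5:4@99] asks=[#3:9@105]

Answer: BIDS (highest first):
  #7: 1@104
  #5: 4@99
ASKS (lowest first):
  #3: 9@105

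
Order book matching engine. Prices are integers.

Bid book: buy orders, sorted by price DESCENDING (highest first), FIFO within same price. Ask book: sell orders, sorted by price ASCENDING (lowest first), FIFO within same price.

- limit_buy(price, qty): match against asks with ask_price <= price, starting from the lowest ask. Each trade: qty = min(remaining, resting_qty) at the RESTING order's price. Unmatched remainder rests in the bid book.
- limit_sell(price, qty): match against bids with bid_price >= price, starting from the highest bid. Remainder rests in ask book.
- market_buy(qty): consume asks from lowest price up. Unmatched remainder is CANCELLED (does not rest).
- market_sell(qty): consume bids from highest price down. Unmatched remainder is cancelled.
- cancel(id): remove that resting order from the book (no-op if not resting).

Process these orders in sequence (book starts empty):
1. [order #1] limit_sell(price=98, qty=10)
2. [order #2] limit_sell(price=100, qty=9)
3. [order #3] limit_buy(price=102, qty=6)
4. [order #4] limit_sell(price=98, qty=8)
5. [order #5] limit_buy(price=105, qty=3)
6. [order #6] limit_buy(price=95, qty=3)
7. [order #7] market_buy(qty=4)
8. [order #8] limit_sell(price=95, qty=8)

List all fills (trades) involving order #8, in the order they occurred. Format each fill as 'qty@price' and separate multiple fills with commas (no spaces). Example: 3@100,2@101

Answer: 3@95

Derivation:
After op 1 [order #1] limit_sell(price=98, qty=10): fills=none; bids=[-] asks=[#1:10@98]
After op 2 [order #2] limit_sell(price=100, qty=9): fills=none; bids=[-] asks=[#1:10@98 #2:9@100]
After op 3 [order #3] limit_buy(price=102, qty=6): fills=#3x#1:6@98; bids=[-] asks=[#1:4@98 #2:9@100]
After op 4 [order #4] limit_sell(price=98, qty=8): fills=none; bids=[-] asks=[#1:4@98 #4:8@98 #2:9@100]
After op 5 [order #5] limit_buy(price=105, qty=3): fills=#5x#1:3@98; bids=[-] asks=[#1:1@98 #4:8@98 #2:9@100]
After op 6 [order #6] limit_buy(price=95, qty=3): fills=none; bids=[#6:3@95] asks=[#1:1@98 #4:8@98 #2:9@100]
After op 7 [order #7] market_buy(qty=4): fills=#7x#1:1@98 #7x#4:3@98; bids=[#6:3@95] asks=[#4:5@98 #2:9@100]
After op 8 [order #8] limit_sell(price=95, qty=8): fills=#6x#8:3@95; bids=[-] asks=[#8:5@95 #4:5@98 #2:9@100]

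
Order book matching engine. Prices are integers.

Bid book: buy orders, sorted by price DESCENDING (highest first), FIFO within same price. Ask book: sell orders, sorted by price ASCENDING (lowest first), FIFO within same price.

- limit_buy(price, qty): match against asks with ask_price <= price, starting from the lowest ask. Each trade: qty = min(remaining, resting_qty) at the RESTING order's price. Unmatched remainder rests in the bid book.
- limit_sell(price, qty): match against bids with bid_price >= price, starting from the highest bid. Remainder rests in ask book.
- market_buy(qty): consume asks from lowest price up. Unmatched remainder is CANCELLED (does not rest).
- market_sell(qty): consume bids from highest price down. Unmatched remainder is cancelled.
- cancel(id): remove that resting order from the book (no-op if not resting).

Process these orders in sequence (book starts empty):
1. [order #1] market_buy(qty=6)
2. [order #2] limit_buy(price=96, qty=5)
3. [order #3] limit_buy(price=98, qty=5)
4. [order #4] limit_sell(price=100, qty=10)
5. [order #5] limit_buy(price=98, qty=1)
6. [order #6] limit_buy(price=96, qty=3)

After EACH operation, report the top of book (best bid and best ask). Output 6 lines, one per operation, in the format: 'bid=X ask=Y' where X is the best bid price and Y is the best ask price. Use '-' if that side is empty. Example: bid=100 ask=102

After op 1 [order #1] market_buy(qty=6): fills=none; bids=[-] asks=[-]
After op 2 [order #2] limit_buy(price=96, qty=5): fills=none; bids=[#2:5@96] asks=[-]
After op 3 [order #3] limit_buy(price=98, qty=5): fills=none; bids=[#3:5@98 #2:5@96] asks=[-]
After op 4 [order #4] limit_sell(price=100, qty=10): fills=none; bids=[#3:5@98 #2:5@96] asks=[#4:10@100]
After op 5 [order #5] limit_buy(price=98, qty=1): fills=none; bids=[#3:5@98 #5:1@98 #2:5@96] asks=[#4:10@100]
After op 6 [order #6] limit_buy(price=96, qty=3): fills=none; bids=[#3:5@98 #5:1@98 #2:5@96 #6:3@96] asks=[#4:10@100]

Answer: bid=- ask=-
bid=96 ask=-
bid=98 ask=-
bid=98 ask=100
bid=98 ask=100
bid=98 ask=100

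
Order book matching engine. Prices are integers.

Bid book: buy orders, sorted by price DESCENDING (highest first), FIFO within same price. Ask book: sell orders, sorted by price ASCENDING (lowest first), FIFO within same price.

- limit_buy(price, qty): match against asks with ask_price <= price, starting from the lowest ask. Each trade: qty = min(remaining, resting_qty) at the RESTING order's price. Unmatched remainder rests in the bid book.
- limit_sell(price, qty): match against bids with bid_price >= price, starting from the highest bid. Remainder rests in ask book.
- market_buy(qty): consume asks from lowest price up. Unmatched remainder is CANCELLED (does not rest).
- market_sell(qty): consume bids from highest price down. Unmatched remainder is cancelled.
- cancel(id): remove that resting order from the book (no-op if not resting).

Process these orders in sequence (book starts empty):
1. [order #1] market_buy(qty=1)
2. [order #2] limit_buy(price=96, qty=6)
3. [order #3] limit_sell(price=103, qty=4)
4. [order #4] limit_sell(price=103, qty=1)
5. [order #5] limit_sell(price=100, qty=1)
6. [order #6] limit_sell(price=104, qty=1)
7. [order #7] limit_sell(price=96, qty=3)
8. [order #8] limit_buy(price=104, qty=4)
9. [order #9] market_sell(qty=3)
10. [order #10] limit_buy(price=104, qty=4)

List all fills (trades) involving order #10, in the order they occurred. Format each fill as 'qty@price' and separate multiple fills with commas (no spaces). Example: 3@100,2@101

After op 1 [order #1] market_buy(qty=1): fills=none; bids=[-] asks=[-]
After op 2 [order #2] limit_buy(price=96, qty=6): fills=none; bids=[#2:6@96] asks=[-]
After op 3 [order #3] limit_sell(price=103, qty=4): fills=none; bids=[#2:6@96] asks=[#3:4@103]
After op 4 [order #4] limit_sell(price=103, qty=1): fills=none; bids=[#2:6@96] asks=[#3:4@103 #4:1@103]
After op 5 [order #5] limit_sell(price=100, qty=1): fills=none; bids=[#2:6@96] asks=[#5:1@100 #3:4@103 #4:1@103]
After op 6 [order #6] limit_sell(price=104, qty=1): fills=none; bids=[#2:6@96] asks=[#5:1@100 #3:4@103 #4:1@103 #6:1@104]
After op 7 [order #7] limit_sell(price=96, qty=3): fills=#2x#7:3@96; bids=[#2:3@96] asks=[#5:1@100 #3:4@103 #4:1@103 #6:1@104]
After op 8 [order #8] limit_buy(price=104, qty=4): fills=#8x#5:1@100 #8x#3:3@103; bids=[#2:3@96] asks=[#3:1@103 #4:1@103 #6:1@104]
After op 9 [order #9] market_sell(qty=3): fills=#2x#9:3@96; bids=[-] asks=[#3:1@103 #4:1@103 #6:1@104]
After op 10 [order #10] limit_buy(price=104, qty=4): fills=#10x#3:1@103 #10x#4:1@103 #10x#6:1@104; bids=[#10:1@104] asks=[-]

Answer: 1@103,1@103,1@104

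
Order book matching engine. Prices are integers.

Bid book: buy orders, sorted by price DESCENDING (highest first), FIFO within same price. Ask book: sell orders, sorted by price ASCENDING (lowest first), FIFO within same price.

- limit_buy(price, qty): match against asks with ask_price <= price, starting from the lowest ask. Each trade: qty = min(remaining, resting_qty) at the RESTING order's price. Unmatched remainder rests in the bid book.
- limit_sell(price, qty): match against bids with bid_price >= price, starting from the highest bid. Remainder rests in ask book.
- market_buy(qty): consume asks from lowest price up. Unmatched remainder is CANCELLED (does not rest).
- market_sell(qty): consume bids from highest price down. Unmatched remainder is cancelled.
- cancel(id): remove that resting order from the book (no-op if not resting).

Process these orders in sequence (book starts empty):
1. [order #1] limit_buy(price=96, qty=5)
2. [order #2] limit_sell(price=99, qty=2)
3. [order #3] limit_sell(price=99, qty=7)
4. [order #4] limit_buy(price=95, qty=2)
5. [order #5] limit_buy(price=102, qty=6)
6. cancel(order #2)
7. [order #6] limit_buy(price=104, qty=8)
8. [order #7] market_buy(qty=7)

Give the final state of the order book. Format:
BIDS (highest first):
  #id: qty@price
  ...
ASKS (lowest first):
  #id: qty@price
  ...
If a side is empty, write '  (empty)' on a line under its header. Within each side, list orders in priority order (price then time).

Answer: BIDS (highest first):
  #6: 5@104
  #1: 5@96
  #4: 2@95
ASKS (lowest first):
  (empty)

Derivation:
After op 1 [order #1] limit_buy(price=96, qty=5): fills=none; bids=[#1:5@96] asks=[-]
After op 2 [order #2] limit_sell(price=99, qty=2): fills=none; bids=[#1:5@96] asks=[#2:2@99]
After op 3 [order #3] limit_sell(price=99, qty=7): fills=none; bids=[#1:5@96] asks=[#2:2@99 #3:7@99]
After op 4 [order #4] limit_buy(price=95, qty=2): fills=none; bids=[#1:5@96 #4:2@95] asks=[#2:2@99 #3:7@99]
After op 5 [order #5] limit_buy(price=102, qty=6): fills=#5x#2:2@99 #5x#3:4@99; bids=[#1:5@96 #4:2@95] asks=[#3:3@99]
After op 6 cancel(order #2): fills=none; bids=[#1:5@96 #4:2@95] asks=[#3:3@99]
After op 7 [order #6] limit_buy(price=104, qty=8): fills=#6x#3:3@99; bids=[#6:5@104 #1:5@96 #4:2@95] asks=[-]
After op 8 [order #7] market_buy(qty=7): fills=none; bids=[#6:5@104 #1:5@96 #4:2@95] asks=[-]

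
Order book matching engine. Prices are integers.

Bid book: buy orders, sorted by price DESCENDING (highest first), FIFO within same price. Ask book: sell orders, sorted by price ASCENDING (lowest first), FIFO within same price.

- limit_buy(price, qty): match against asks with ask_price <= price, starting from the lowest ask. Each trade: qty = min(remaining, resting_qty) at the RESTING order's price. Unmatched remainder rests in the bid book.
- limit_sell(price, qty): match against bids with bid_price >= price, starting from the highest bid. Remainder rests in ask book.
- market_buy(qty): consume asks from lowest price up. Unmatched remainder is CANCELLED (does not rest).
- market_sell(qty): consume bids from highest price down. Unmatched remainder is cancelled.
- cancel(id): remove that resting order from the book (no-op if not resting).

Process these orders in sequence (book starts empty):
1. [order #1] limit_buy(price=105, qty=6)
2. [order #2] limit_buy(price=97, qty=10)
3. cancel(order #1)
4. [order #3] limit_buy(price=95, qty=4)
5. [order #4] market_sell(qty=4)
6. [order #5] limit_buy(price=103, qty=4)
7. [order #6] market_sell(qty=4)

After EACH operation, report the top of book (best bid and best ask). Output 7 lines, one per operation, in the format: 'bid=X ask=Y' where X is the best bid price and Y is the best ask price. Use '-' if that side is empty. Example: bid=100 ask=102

Answer: bid=105 ask=-
bid=105 ask=-
bid=97 ask=-
bid=97 ask=-
bid=97 ask=-
bid=103 ask=-
bid=97 ask=-

Derivation:
After op 1 [order #1] limit_buy(price=105, qty=6): fills=none; bids=[#1:6@105] asks=[-]
After op 2 [order #2] limit_buy(price=97, qty=10): fills=none; bids=[#1:6@105 #2:10@97] asks=[-]
After op 3 cancel(order #1): fills=none; bids=[#2:10@97] asks=[-]
After op 4 [order #3] limit_buy(price=95, qty=4): fills=none; bids=[#2:10@97 #3:4@95] asks=[-]
After op 5 [order #4] market_sell(qty=4): fills=#2x#4:4@97; bids=[#2:6@97 #3:4@95] asks=[-]
After op 6 [order #5] limit_buy(price=103, qty=4): fills=none; bids=[#5:4@103 #2:6@97 #3:4@95] asks=[-]
After op 7 [order #6] market_sell(qty=4): fills=#5x#6:4@103; bids=[#2:6@97 #3:4@95] asks=[-]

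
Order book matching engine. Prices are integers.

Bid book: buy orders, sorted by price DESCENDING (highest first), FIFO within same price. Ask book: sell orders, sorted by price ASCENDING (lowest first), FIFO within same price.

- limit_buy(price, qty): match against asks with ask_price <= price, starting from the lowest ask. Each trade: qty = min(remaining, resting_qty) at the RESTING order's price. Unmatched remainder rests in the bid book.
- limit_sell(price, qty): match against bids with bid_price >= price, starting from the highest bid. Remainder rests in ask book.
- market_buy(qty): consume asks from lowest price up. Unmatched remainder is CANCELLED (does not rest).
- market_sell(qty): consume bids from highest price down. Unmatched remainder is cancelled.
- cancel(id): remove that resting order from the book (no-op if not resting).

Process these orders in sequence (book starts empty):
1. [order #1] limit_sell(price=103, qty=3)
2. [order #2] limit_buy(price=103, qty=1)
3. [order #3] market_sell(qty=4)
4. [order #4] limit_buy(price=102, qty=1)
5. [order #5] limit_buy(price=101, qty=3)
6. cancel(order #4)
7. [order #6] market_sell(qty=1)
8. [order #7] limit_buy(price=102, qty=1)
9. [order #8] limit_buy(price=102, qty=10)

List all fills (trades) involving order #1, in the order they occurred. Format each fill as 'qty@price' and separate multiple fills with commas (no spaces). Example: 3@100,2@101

Answer: 1@103

Derivation:
After op 1 [order #1] limit_sell(price=103, qty=3): fills=none; bids=[-] asks=[#1:3@103]
After op 2 [order #2] limit_buy(price=103, qty=1): fills=#2x#1:1@103; bids=[-] asks=[#1:2@103]
After op 3 [order #3] market_sell(qty=4): fills=none; bids=[-] asks=[#1:2@103]
After op 4 [order #4] limit_buy(price=102, qty=1): fills=none; bids=[#4:1@102] asks=[#1:2@103]
After op 5 [order #5] limit_buy(price=101, qty=3): fills=none; bids=[#4:1@102 #5:3@101] asks=[#1:2@103]
After op 6 cancel(order #4): fills=none; bids=[#5:3@101] asks=[#1:2@103]
After op 7 [order #6] market_sell(qty=1): fills=#5x#6:1@101; bids=[#5:2@101] asks=[#1:2@103]
After op 8 [order #7] limit_buy(price=102, qty=1): fills=none; bids=[#7:1@102 #5:2@101] asks=[#1:2@103]
After op 9 [order #8] limit_buy(price=102, qty=10): fills=none; bids=[#7:1@102 #8:10@102 #5:2@101] asks=[#1:2@103]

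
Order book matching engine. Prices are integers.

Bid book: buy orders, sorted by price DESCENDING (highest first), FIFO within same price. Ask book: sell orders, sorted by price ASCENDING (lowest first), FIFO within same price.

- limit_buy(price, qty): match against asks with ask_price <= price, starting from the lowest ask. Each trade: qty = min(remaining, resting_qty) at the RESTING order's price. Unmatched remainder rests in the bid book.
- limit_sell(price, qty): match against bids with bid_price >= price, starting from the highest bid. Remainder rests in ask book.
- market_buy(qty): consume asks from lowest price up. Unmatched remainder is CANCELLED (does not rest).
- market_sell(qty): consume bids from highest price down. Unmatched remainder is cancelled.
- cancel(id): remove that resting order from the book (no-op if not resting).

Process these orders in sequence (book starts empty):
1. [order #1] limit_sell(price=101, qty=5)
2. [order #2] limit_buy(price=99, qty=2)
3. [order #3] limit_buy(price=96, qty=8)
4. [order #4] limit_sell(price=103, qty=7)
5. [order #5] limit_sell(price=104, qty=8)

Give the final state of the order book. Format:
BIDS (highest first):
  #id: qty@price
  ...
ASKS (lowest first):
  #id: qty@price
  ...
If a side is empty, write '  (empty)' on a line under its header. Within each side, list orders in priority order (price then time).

After op 1 [order #1] limit_sell(price=101, qty=5): fills=none; bids=[-] asks=[#1:5@101]
After op 2 [order #2] limit_buy(price=99, qty=2): fills=none; bids=[#2:2@99] asks=[#1:5@101]
After op 3 [order #3] limit_buy(price=96, qty=8): fills=none; bids=[#2:2@99 #3:8@96] asks=[#1:5@101]
After op 4 [order #4] limit_sell(price=103, qty=7): fills=none; bids=[#2:2@99 #3:8@96] asks=[#1:5@101 #4:7@103]
After op 5 [order #5] limit_sell(price=104, qty=8): fills=none; bids=[#2:2@99 #3:8@96] asks=[#1:5@101 #4:7@103 #5:8@104]

Answer: BIDS (highest first):
  #2: 2@99
  #3: 8@96
ASKS (lowest first):
  #1: 5@101
  #4: 7@103
  #5: 8@104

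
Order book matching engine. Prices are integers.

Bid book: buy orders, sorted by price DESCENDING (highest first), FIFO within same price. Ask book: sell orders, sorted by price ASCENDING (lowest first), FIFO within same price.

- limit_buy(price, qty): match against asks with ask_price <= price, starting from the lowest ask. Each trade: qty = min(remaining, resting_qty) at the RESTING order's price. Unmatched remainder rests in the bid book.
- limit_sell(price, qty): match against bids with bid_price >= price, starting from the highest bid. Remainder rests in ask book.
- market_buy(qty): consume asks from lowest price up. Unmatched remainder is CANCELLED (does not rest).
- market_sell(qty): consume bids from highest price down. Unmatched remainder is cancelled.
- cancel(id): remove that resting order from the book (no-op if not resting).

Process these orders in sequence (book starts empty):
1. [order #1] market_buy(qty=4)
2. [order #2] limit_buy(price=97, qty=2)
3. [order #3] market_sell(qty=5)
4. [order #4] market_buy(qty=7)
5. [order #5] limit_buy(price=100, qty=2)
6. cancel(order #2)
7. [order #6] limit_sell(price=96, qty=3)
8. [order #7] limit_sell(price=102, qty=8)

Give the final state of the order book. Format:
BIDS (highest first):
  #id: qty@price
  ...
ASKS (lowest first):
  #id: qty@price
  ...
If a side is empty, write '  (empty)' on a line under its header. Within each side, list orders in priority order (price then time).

After op 1 [order #1] market_buy(qty=4): fills=none; bids=[-] asks=[-]
After op 2 [order #2] limit_buy(price=97, qty=2): fills=none; bids=[#2:2@97] asks=[-]
After op 3 [order #3] market_sell(qty=5): fills=#2x#3:2@97; bids=[-] asks=[-]
After op 4 [order #4] market_buy(qty=7): fills=none; bids=[-] asks=[-]
After op 5 [order #5] limit_buy(price=100, qty=2): fills=none; bids=[#5:2@100] asks=[-]
After op 6 cancel(order #2): fills=none; bids=[#5:2@100] asks=[-]
After op 7 [order #6] limit_sell(price=96, qty=3): fills=#5x#6:2@100; bids=[-] asks=[#6:1@96]
After op 8 [order #7] limit_sell(price=102, qty=8): fills=none; bids=[-] asks=[#6:1@96 #7:8@102]

Answer: BIDS (highest first):
  (empty)
ASKS (lowest first):
  #6: 1@96
  #7: 8@102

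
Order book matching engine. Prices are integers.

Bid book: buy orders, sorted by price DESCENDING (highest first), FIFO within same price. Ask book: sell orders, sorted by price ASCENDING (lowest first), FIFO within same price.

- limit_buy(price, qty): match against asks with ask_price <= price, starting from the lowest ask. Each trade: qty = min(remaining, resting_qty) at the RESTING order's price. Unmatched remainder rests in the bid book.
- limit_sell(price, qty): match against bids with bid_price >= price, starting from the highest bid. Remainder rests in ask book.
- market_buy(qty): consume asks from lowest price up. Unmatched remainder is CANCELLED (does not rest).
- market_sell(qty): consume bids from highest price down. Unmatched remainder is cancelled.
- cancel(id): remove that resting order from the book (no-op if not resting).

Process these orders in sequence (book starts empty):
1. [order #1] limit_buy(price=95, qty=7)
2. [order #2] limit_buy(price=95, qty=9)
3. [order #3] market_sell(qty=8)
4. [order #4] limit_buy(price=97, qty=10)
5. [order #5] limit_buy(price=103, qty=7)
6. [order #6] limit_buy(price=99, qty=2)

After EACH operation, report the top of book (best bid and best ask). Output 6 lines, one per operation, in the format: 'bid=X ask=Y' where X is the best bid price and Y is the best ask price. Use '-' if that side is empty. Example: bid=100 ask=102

Answer: bid=95 ask=-
bid=95 ask=-
bid=95 ask=-
bid=97 ask=-
bid=103 ask=-
bid=103 ask=-

Derivation:
After op 1 [order #1] limit_buy(price=95, qty=7): fills=none; bids=[#1:7@95] asks=[-]
After op 2 [order #2] limit_buy(price=95, qty=9): fills=none; bids=[#1:7@95 #2:9@95] asks=[-]
After op 3 [order #3] market_sell(qty=8): fills=#1x#3:7@95 #2x#3:1@95; bids=[#2:8@95] asks=[-]
After op 4 [order #4] limit_buy(price=97, qty=10): fills=none; bids=[#4:10@97 #2:8@95] asks=[-]
After op 5 [order #5] limit_buy(price=103, qty=7): fills=none; bids=[#5:7@103 #4:10@97 #2:8@95] asks=[-]
After op 6 [order #6] limit_buy(price=99, qty=2): fills=none; bids=[#5:7@103 #6:2@99 #4:10@97 #2:8@95] asks=[-]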